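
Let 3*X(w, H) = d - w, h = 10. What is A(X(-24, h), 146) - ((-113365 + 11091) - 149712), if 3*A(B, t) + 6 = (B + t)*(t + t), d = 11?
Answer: 2405972/9 ≈ 2.6733e+5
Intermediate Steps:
X(w, H) = 11/3 - w/3 (X(w, H) = (11 - w)/3 = 11/3 - w/3)
A(B, t) = -2 + 2*t*(B + t)/3 (A(B, t) = -2 + ((B + t)*(t + t))/3 = -2 + ((B + t)*(2*t))/3 = -2 + (2*t*(B + t))/3 = -2 + 2*t*(B + t)/3)
A(X(-24, h), 146) - ((-113365 + 11091) - 149712) = (-2 + (2/3)*146**2 + (2/3)*(11/3 - 1/3*(-24))*146) - ((-113365 + 11091) - 149712) = (-2 + (2/3)*21316 + (2/3)*(11/3 + 8)*146) - (-102274 - 149712) = (-2 + 42632/3 + (2/3)*(35/3)*146) - 1*(-251986) = (-2 + 42632/3 + 10220/9) + 251986 = 138098/9 + 251986 = 2405972/9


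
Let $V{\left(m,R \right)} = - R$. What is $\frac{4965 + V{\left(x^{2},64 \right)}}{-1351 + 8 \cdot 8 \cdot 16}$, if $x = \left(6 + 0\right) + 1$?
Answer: $- \frac{4901}{327} \approx -14.988$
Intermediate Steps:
$x = 7$ ($x = 6 + 1 = 7$)
$\frac{4965 + V{\left(x^{2},64 \right)}}{-1351 + 8 \cdot 8 \cdot 16} = \frac{4965 - 64}{-1351 + 8 \cdot 8 \cdot 16} = \frac{4965 - 64}{-1351 + 64 \cdot 16} = \frac{4901}{-1351 + 1024} = \frac{4901}{-327} = 4901 \left(- \frac{1}{327}\right) = - \frac{4901}{327}$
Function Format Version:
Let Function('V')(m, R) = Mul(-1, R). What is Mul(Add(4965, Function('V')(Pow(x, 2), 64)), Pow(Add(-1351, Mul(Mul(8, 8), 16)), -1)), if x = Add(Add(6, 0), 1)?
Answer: Rational(-4901, 327) ≈ -14.988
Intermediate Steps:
x = 7 (x = Add(6, 1) = 7)
Mul(Add(4965, Function('V')(Pow(x, 2), 64)), Pow(Add(-1351, Mul(Mul(8, 8), 16)), -1)) = Mul(Add(4965, Mul(-1, 64)), Pow(Add(-1351, Mul(Mul(8, 8), 16)), -1)) = Mul(Add(4965, -64), Pow(Add(-1351, Mul(64, 16)), -1)) = Mul(4901, Pow(Add(-1351, 1024), -1)) = Mul(4901, Pow(-327, -1)) = Mul(4901, Rational(-1, 327)) = Rational(-4901, 327)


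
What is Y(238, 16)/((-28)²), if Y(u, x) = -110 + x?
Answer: -47/392 ≈ -0.11990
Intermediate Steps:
Y(238, 16)/((-28)²) = (-110 + 16)/((-28)²) = -94/784 = -94*1/784 = -47/392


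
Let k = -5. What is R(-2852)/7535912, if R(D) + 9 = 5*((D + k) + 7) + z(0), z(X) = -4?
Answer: -14263/7535912 ≈ -0.0018927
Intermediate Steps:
R(D) = -3 + 5*D (R(D) = -9 + (5*((D - 5) + 7) - 4) = -9 + (5*((-5 + D) + 7) - 4) = -9 + (5*(2 + D) - 4) = -9 + ((10 + 5*D) - 4) = -9 + (6 + 5*D) = -3 + 5*D)
R(-2852)/7535912 = (-3 + 5*(-2852))/7535912 = (-3 - 14260)*(1/7535912) = -14263*1/7535912 = -14263/7535912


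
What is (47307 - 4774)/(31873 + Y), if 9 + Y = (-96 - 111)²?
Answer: 42533/74713 ≈ 0.56929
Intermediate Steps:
Y = 42840 (Y = -9 + (-96 - 111)² = -9 + (-207)² = -9 + 42849 = 42840)
(47307 - 4774)/(31873 + Y) = (47307 - 4774)/(31873 + 42840) = 42533/74713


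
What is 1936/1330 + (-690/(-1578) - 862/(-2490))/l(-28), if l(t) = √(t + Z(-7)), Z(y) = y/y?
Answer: 968/665 - 256528*I*√3/2946915 ≈ 1.4556 - 0.15077*I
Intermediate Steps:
Z(y) = 1
l(t) = √(1 + t) (l(t) = √(t + 1) = √(1 + t))
1936/1330 + (-690/(-1578) - 862/(-2490))/l(-28) = 1936/1330 + (-690/(-1578) - 862/(-2490))/(√(1 - 28)) = 1936*(1/1330) + (-690*(-1/1578) - 862*(-1/2490))/(√(-27)) = 968/665 + (115/263 + 431/1245)/((3*I*√3)) = 968/665 + 256528*(-I*√3/9)/327435 = 968/665 - 256528*I*√3/2946915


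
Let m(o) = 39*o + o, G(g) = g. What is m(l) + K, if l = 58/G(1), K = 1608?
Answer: 3928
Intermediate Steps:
l = 58 (l = 58/1 = 58*1 = 58)
m(o) = 40*o
m(l) + K = 40*58 + 1608 = 2320 + 1608 = 3928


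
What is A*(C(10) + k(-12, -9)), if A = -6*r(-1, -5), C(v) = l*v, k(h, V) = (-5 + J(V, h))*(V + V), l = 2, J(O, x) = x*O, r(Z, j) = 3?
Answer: 33012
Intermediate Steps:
J(O, x) = O*x
k(h, V) = 2*V*(-5 + V*h) (k(h, V) = (-5 + V*h)*(V + V) = (-5 + V*h)*(2*V) = 2*V*(-5 + V*h))
C(v) = 2*v
A = -18 (A = -6*3 = -18)
A*(C(10) + k(-12, -9)) = -18*(2*10 + 2*(-9)*(-5 - 9*(-12))) = -18*(20 + 2*(-9)*(-5 + 108)) = -18*(20 + 2*(-9)*103) = -18*(20 - 1854) = -18*(-1834) = 33012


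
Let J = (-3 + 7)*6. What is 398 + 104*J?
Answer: 2894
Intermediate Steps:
J = 24 (J = 4*6 = 24)
398 + 104*J = 398 + 104*24 = 398 + 2496 = 2894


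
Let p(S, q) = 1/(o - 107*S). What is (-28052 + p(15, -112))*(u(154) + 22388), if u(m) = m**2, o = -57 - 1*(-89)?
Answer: -2034375744888/1573 ≈ -1.2933e+9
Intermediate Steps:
o = 32 (o = -57 + 89 = 32)
p(S, q) = 1/(32 - 107*S)
(-28052 + p(15, -112))*(u(154) + 22388) = (-28052 - 1/(-32 + 107*15))*(154**2 + 22388) = (-28052 - 1/(-32 + 1605))*(23716 + 22388) = (-28052 - 1/1573)*46104 = -44125797/1573*46104 = -2034375744888/1573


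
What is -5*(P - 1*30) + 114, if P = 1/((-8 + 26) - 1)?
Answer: 4483/17 ≈ 263.71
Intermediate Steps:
P = 1/17 (P = 1/(18 - 1) = 1/17 ≈ 0.058824)
-5*(P - 1*30) + 114 = -5*(1/17 - 1*30) + 114 = -5*(1/17 - 30) + 114 = -5*(-509/17) + 114 = 2545/17 + 114 = 4483/17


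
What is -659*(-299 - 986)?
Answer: 846815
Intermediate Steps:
-659*(-299 - 986) = -659*(-1285) = 846815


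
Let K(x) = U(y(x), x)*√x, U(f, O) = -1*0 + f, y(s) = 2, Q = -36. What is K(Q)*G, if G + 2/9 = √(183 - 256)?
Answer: -12*√73 - 8*I/3 ≈ -102.53 - 2.6667*I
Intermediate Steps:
U(f, O) = f (U(f, O) = 0 + f = f)
K(x) = 2*√x
G = -2/9 + I*√73 (G = -2/9 + √(183 - 256) = -2/9 + √(-73) = -2/9 + I*√73 ≈ -0.22222 + 8.544*I)
K(Q)*G = (2*√(-36))*(-2/9 + I*√73) = (2*(6*I))*(-2/9 + I*√73) = (12*I)*(-2/9 + I*√73) = 12*I*(-2/9 + I*√73)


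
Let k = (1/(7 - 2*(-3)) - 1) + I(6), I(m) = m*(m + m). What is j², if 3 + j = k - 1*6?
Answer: 651249/169 ≈ 3853.5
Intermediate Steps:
I(m) = 2*m² (I(m) = m*(2*m) = 2*m²)
k = 924/13 (k = (1/(7 - 2*(-3)) - 1) + 2*6² = (1/(7 + 6) - 1) + 2*36 = (1/13 - 1) + 72 = -12/13 + 72 = 924/13 ≈ 71.077)
j = 807/13 (j = -3 + (924/13 - 1*6) = -3 + (924/13 - 6) = -3 + 846/13 = 807/13 ≈ 62.077)
j² = (807/13)² = 651249/169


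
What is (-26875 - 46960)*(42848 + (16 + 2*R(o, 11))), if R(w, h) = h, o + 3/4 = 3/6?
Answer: -3166487810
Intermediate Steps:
o = -¼ (o = -¾ + 3/6 = -¾ + 3*(⅙) = -¾ + ½ = -¼ ≈ -0.25000)
(-26875 - 46960)*(42848 + (16 + 2*R(o, 11))) = (-26875 - 46960)*(42848 + (16 + 2*11)) = -73835*(42848 + (16 + 22)) = -73835*(42848 + 38) = -73835*42886 = -3166487810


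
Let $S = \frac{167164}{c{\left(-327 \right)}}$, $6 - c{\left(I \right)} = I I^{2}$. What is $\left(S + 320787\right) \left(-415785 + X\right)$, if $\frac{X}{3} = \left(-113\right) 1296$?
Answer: $- \frac{3197204968626588601}{11655263} \approx -2.7431 \cdot 10^{11}$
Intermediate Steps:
$c{\left(I \right)} = 6 - I^{3}$ ($c{\left(I \right)} = 6 - I I^{2} = 6 - I^{3}$)
$X = -439344$ ($X = 3 \left(\left(-113\right) 1296\right) = 3 \left(-146448\right) = -439344$)
$S = \frac{167164}{34965789}$ ($S = \frac{167164}{6 - \left(-327\right)^{3}} = \frac{167164}{6 - -34965783} = \frac{167164}{6 + 34965783} = \frac{167164}{34965789} \approx 0.0047808$)
$\left(S + 320787\right) \left(-415785 + X\right) = \left(\frac{167164}{34965789} + 320787\right) \left(-415785 - 439344\right) = \frac{11216570723107}{34965789} \left(-855129\right) = - \frac{3197204968626588601}{11655263}$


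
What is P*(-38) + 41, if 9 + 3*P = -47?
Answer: 2251/3 ≈ 750.33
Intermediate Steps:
P = -56/3 (P = -3 + (⅓)*(-47) = -3 - 47/3 = -56/3 ≈ -18.667)
P*(-38) + 41 = -56/3*(-38) + 41 = 2128/3 + 41 = 2251/3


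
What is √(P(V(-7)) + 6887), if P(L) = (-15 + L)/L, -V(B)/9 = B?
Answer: √3037503/21 ≈ 82.993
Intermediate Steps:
V(B) = -9*B
P(L) = (-15 + L)/L
√(P(V(-7)) + 6887) = √((-15 - 9*(-7))/((-9*(-7))) + 6887) = √((-15 + 63)/63 + 6887) = √((1/63)*48 + 6887) = √(16/21 + 6887) = √(144643/21) = √3037503/21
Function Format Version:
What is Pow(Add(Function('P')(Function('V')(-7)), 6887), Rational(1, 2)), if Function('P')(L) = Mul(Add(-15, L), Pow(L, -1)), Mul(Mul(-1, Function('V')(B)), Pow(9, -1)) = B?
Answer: Mul(Rational(1, 21), Pow(3037503, Rational(1, 2))) ≈ 82.993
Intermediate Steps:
Function('V')(B) = Mul(-9, B)
Function('P')(L) = Mul(Pow(L, -1), Add(-15, L))
Pow(Add(Function('P')(Function('V')(-7)), 6887), Rational(1, 2)) = Pow(Add(Mul(Pow(Mul(-9, -7), -1), Add(-15, Mul(-9, -7))), 6887), Rational(1, 2)) = Pow(Add(Mul(Pow(63, -1), Add(-15, 63)), 6887), Rational(1, 2)) = Pow(Add(Mul(Rational(1, 63), 48), 6887), Rational(1, 2)) = Pow(Add(Rational(16, 21), 6887), Rational(1, 2)) = Pow(Rational(144643, 21), Rational(1, 2)) = Mul(Rational(1, 21), Pow(3037503, Rational(1, 2)))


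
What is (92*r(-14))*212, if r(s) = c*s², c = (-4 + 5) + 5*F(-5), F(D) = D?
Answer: -91746816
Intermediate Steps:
c = -24 (c = (-4 + 5) + 5*(-5) = 1 - 25 = -24)
r(s) = -24*s²
(92*r(-14))*212 = (92*(-24*(-14)²))*212 = (92*(-24*196))*212 = (92*(-4704))*212 = -432768*212 = -91746816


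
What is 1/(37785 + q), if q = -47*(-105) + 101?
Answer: 1/42821 ≈ 2.3353e-5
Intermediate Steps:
q = 5036 (q = 4935 + 101 = 5036)
1/(37785 + q) = 1/(37785 + 5036) = 1/42821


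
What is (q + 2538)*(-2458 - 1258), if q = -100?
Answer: -9059608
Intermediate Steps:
(q + 2538)*(-2458 - 1258) = (-100 + 2538)*(-2458 - 1258) = 2438*(-3716) = -9059608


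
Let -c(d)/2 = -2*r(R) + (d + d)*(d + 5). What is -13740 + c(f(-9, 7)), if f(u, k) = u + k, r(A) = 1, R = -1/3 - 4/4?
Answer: -13712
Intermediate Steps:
R = -4/3 (R = -1*⅓ - 4*¼ = -⅓ - 1 = -4/3 ≈ -1.3333)
f(u, k) = k + u
c(d) = 4 - 4*d*(5 + d) (c(d) = -2*(-2*1 + (d + d)*(d + 5)) = -2*(-2 + (2*d)*(5 + d)) = -2*(-2 + 2*d*(5 + d)) = 4 - 4*d*(5 + d))
-13740 + c(f(-9, 7)) = -13740 + (4 - 20*(7 - 9) - 4*(7 - 9)²) = -13740 + (4 - 20*(-2) - 4*(-2)²) = -13740 + (4 + 40 - 4*4) = -13740 + (4 + 40 - 16) = -13740 + 28 = -13712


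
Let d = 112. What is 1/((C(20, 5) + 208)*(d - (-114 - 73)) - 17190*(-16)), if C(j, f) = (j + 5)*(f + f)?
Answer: 1/411982 ≈ 2.4273e-6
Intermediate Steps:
C(j, f) = 2*f*(5 + j) (C(j, f) = (5 + j)*(2*f) = 2*f*(5 + j))
1/((C(20, 5) + 208)*(d - (-114 - 73)) - 17190*(-16)) = 1/((2*5*(5 + 20) + 208)*(112 - (-114 - 73)) - 17190*(-16)) = 1/((2*5*25 + 208)*(112 - 1*(-187)) + 275040) = 1/((250 + 208)*(112 + 187) + 275040) = 1/(458*299 + 275040) = 1/(136942 + 275040) = 1/411982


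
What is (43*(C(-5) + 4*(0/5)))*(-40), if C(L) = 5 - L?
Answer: -17200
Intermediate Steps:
(43*(C(-5) + 4*(0/5)))*(-40) = (43*((5 - 1*(-5)) + 4*(0/5)))*(-40) = (43*((5 + 5) + 4*(0*(⅕))))*(-40) = (43*(10 + 4*0))*(-40) = (43*(10 + 0))*(-40) = (43*10)*(-40) = 430*(-40) = -17200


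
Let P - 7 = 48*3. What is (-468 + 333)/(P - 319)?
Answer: 45/56 ≈ 0.80357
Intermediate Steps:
P = 151 (P = 7 + 48*3 = 7 + 144 = 151)
(-468 + 333)/(P - 319) = (-468 + 333)/(151 - 319) = -135/(-168) = -135*(-1/168) = 45/56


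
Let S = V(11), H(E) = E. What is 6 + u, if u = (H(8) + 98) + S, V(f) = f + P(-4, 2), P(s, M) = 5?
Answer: 128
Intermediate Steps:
V(f) = 5 + f (V(f) = f + 5 = 5 + f)
S = 16 (S = 5 + 11 = 16)
u = 122 (u = (8 + 98) + 16 = 106 + 16 = 122)
6 + u = 6 + 122 = 128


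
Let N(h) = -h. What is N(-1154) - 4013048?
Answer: -4011894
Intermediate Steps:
N(-1154) - 4013048 = -1*(-1154) - 4013048 = 1154 - 4013048 = -4011894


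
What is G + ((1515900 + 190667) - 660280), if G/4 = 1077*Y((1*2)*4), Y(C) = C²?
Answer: 1321999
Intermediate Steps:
G = 275712 (G = 4*(1077*((1*2)*4)²) = 4*(1077*(2*4)²) = 4*(1077*8²) = 4*(1077*64) = 4*68928 = 275712)
G + ((1515900 + 190667) - 660280) = 275712 + ((1515900 + 190667) - 660280) = 275712 + (1706567 - 660280) = 275712 + 1046287 = 1321999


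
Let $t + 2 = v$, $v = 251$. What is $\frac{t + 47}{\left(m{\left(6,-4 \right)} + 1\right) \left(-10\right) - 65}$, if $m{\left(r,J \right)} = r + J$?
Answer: $- \frac{296}{95} \approx -3.1158$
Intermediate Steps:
$t = 249$ ($t = -2 + 251 = 249$)
$m{\left(r,J \right)} = J + r$
$\frac{t + 47}{\left(m{\left(6,-4 \right)} + 1\right) \left(-10\right) - 65} = \frac{249 + 47}{\left(\left(-4 + 6\right) + 1\right) \left(-10\right) - 65} = \frac{296}{\left(2 + 1\right) \left(-10\right) - 65} = \frac{296}{3 \left(-10\right) - 65} = \frac{296}{-30 - 65} = \frac{296}{-95} = 296 \left(- \frac{1}{95}\right) = - \frac{296}{95}$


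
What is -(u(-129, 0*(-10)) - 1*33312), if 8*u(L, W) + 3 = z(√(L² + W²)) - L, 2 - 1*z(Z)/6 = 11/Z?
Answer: 1431677/43 ≈ 33295.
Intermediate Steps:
z(Z) = 12 - 66/Z
u(L, W) = 9/8 - 33/(4*√(L² + W²)) - L/8 (u(L, W) = -3/8 + ((12 - 66/√(L² + W²)) - L)/8 = -3/8 + (12 - L - 66/√(L² + W²))/8 = -3/8 + (3/2 - 33/(4*√(L² + W²)) - L/8) = 9/8 - 33/(4*√(L² + W²)) - L/8)
-(u(-129, 0*(-10)) - 1*33312) = -((9/8 - 33/(4*√((-129)² + (0*(-10))²)) - ⅛*(-129)) - 1*33312) = -((9/8 - 33/(4*√(16641 + 0²)) + 129/8) - 33312) = -((9/8 - 33/(4*√(16641 + 0)) + 129/8) - 33312) = -((9/8 - 33/(4*√16641) + 129/8) - 33312) = -((9/8 - 33/4*1/129 + 129/8) - 33312) = -((9/8 - 11/172 + 129/8) - 33312) = -(739/43 - 33312) = -1*(-1431677/43) = 1431677/43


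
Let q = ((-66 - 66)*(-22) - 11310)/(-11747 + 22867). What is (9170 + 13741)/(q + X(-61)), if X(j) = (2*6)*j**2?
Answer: 42461720/82753639 ≈ 0.51311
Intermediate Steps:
q = -4203/5560 (q = (-132*(-22) - 11310)/11120 = (2904 - 11310)*(1/11120) = -8406*1/11120 = -4203/5560 ≈ -0.75594)
X(j) = 12*j**2
(9170 + 13741)/(q + X(-61)) = (9170 + 13741)/(-4203/5560 + 12*(-61)**2) = 22911/(-4203/5560 + 12*3721) = 22911/(-4203/5560 + 44652) = 22911/(248260917/5560) = 22911*(5560/248260917) = 42461720/82753639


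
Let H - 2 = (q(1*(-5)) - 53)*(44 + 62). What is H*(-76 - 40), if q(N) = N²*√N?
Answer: 651456 - 307400*I*√5 ≈ 6.5146e+5 - 6.8737e+5*I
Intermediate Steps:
q(N) = N^(5/2)
H = -5616 + 2650*I*√5 (H = 2 + ((1*(-5))^(5/2) - 53)*(44 + 62) = 2 + ((-5)^(5/2) - 53)*106 = 2 + (25*I*√5 - 53)*106 = 2 + (-53 + 25*I*√5)*106 = 2 + (-5618 + 2650*I*√5) = -5616 + 2650*I*√5 ≈ -5616.0 + 5925.6*I)
H*(-76 - 40) = (-5616 + 2650*I*√5)*(-76 - 40) = (-5616 + 2650*I*√5)*(-116) = 651456 - 307400*I*√5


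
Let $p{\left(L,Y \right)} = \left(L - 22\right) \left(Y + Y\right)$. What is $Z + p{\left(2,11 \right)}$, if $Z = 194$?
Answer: $-246$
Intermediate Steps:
$p{\left(L,Y \right)} = 2 Y \left(-22 + L\right)$ ($p{\left(L,Y \right)} = \left(-22 + L\right) 2 Y = 2 Y \left(-22 + L\right)$)
$Z + p{\left(2,11 \right)} = 194 + 2 \cdot 11 \left(-22 + 2\right) = 194 + 2 \cdot 11 \left(-20\right) = 194 - 440 = -246$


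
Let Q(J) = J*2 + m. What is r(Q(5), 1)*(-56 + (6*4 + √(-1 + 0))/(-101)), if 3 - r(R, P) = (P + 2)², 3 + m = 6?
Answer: 34080/101 + 6*I/101 ≈ 337.43 + 0.059406*I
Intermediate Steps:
m = 3 (m = -3 + 6 = 3)
Q(J) = 3 + 2*J (Q(J) = J*2 + 3 = 2*J + 3 = 3 + 2*J)
r(R, P) = 3 - (2 + P)² (r(R, P) = 3 - (P + 2)² = 3 - (2 + P)²)
r(Q(5), 1)*(-56 + (6*4 + √(-1 + 0))/(-101)) = (3 - (2 + 1)²)*(-56 + (6*4 + √(-1 + 0))/(-101)) = (3 - 1*3²)*(-56 + (24 + √(-1))*(-1/101)) = (3 - 1*9)*(-56 + (24 + I)*(-1/101)) = (3 - 9)*(-56 + (-24/101 - I/101)) = -6*(-5680/101 - I/101) = 34080/101 + 6*I/101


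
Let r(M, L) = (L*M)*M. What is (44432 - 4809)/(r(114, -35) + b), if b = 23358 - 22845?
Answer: -39623/454347 ≈ -0.087209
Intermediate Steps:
r(M, L) = L*M**2
b = 513
(44432 - 4809)/(r(114, -35) + b) = (44432 - 4809)/(-35*114**2 + 513) = 39623/(-35*12996 + 513) = 39623/(-454860 + 513) = 39623/(-454347) = 39623*(-1/454347) = -39623/454347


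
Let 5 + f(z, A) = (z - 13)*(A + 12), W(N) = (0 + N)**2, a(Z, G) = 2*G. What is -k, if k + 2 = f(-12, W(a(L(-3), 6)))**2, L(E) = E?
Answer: -15249023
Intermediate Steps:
W(N) = N**2
f(z, A) = -5 + (-13 + z)*(12 + A) (f(z, A) = -5 + (z - 13)*(A + 12) = -5 + (-13 + z)*(12 + A))
k = 15249023 (k = -2 + (-161 - 13*(2*6)**2 + 12*(-12) + (2*6)**2*(-12))**2 = -2 + (-161 - 13*12**2 - 144 + 12**2*(-12))**2 = -2 + (-161 - 13*144 - 144 + 144*(-12))**2 = -2 + (-161 - 1872 - 144 - 1728)**2 = -2 + (-3905)**2 = -2 + 15249025 = 15249023)
-k = -1*15249023 = -15249023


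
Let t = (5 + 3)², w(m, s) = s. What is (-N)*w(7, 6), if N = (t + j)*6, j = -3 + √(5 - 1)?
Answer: -2268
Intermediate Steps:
j = -1 (j = -3 + √4 = -3 + 2 = -1)
t = 64 (t = 8² = 64)
N = 378 (N = (64 - 1)*6 = 63*6 = 378)
(-N)*w(7, 6) = -1*378*6 = -378*6 = -2268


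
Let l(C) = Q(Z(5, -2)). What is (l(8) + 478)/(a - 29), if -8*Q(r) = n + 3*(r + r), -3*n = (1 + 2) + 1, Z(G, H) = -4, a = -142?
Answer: -2887/1026 ≈ -2.8138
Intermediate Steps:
n = -4/3 (n = -((1 + 2) + 1)/3 = -(3 + 1)/3 = -1/3*4 = -4/3 ≈ -1.3333)
Q(r) = 1/6 - 3*r/4 (Q(r) = -(-4/3 + 3*(r + r))/8 = -(-4/3 + 3*(2*r))/8 = -(-4/3 + 6*r)/8 = 1/6 - 3*r/4)
l(C) = 19/6 (l(C) = 1/6 - 3/4*(-4) = 1/6 + 3 = 19/6)
(l(8) + 478)/(a - 29) = (19/6 + 478)/(-142 - 29) = (2887/6)/(-171) = (2887/6)*(-1/171) = -2887/1026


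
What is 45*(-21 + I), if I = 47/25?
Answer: -4302/5 ≈ -860.40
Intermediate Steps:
I = 47/25 (I = 47*(1/25) = 47/25 ≈ 1.8800)
45*(-21 + I) = 45*(-21 + 47/25) = 45*(-478/25) = -4302/5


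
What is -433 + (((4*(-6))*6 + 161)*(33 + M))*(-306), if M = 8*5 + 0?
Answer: -380179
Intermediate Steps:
M = 40 (M = 40 + 0 = 40)
-433 + (((4*(-6))*6 + 161)*(33 + M))*(-306) = -433 + (((4*(-6))*6 + 161)*(33 + 40))*(-306) = -433 + ((-24*6 + 161)*73)*(-306) = -433 + ((-144 + 161)*73)*(-306) = -433 + (17*73)*(-306) = -433 + 1241*(-306) = -433 - 379746 = -380179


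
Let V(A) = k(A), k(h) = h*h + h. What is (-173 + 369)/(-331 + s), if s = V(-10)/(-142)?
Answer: -6958/11773 ≈ -0.59101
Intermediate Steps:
k(h) = h + h² (k(h) = h² + h = h + h²)
V(A) = A*(1 + A)
s = -45/71 (s = -10*(1 - 10)/(-142) = -10*(-9)*(-1/142) = 90*(-1/142) = -45/71 ≈ -0.63380)
(-173 + 369)/(-331 + s) = (-173 + 369)/(-331 - 45/71) = 196/(-23546/71) = 196*(-71/23546) = -6958/11773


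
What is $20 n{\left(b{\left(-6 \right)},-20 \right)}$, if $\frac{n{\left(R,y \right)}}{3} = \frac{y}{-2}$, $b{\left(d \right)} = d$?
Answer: $600$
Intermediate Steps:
$n{\left(R,y \right)} = - \frac{3 y}{2}$ ($n{\left(R,y \right)} = 3 \frac{y}{-2} = 3 y \left(- \frac{1}{2}\right) = 3 \left(- \frac{y}{2}\right) = - \frac{3 y}{2}$)
$20 n{\left(b{\left(-6 \right)},-20 \right)} = 20 \left(\left(- \frac{3}{2}\right) \left(-20\right)\right) = 20 \cdot 30 = 600$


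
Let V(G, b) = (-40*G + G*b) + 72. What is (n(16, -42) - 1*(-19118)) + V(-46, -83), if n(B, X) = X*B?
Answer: 24176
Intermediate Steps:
V(G, b) = 72 - 40*G + G*b
n(B, X) = B*X
(n(16, -42) - 1*(-19118)) + V(-46, -83) = (16*(-42) - 1*(-19118)) + (72 - 40*(-46) - 46*(-83)) = (-672 + 19118) + (72 + 1840 + 3818) = 18446 + 5730 = 24176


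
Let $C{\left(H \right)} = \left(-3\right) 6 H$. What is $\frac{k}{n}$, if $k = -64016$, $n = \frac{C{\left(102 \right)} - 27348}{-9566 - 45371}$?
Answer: $- \frac{219802937}{1824} \approx -1.2051 \cdot 10^{5}$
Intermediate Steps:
$C{\left(H \right)} = - 18 H$
$n = \frac{29184}{54937}$ ($n = \frac{\left(-18\right) 102 - 27348}{-9566 - 45371} = \frac{-1836 - 27348}{-54937} = \left(-29184\right) \left(- \frac{1}{54937}\right) = \frac{29184}{54937} \approx 0.53123$)
$\frac{k}{n} = - \frac{64016}{\frac{29184}{54937}} = \left(-64016\right) \frac{54937}{29184} = - \frac{219802937}{1824}$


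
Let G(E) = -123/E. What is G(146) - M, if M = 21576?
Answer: -3150219/146 ≈ -21577.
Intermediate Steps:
G(146) - M = -123/146 - 1*21576 = -123*1/146 - 21576 = -123/146 - 21576 = -3150219/146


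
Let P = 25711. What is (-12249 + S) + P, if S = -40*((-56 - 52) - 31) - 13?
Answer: 19009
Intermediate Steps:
S = 5547 (S = -40*(-108 - 31) - 13 = -40*(-139) - 13 = 5560 - 13 = 5547)
(-12249 + S) + P = (-12249 + 5547) + 25711 = -6702 + 25711 = 19009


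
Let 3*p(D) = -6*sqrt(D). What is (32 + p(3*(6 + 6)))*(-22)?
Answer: -440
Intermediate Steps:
p(D) = -2*sqrt(D) (p(D) = (-6*sqrt(D))/3 = -2*sqrt(D))
(32 + p(3*(6 + 6)))*(-22) = (32 - 2*sqrt(3)*sqrt(6 + 6))*(-22) = (32 - 2*sqrt(3*12))*(-22) = (32 - 2*sqrt(36))*(-22) = (32 - 2*6)*(-22) = (32 - 12)*(-22) = 20*(-22) = -440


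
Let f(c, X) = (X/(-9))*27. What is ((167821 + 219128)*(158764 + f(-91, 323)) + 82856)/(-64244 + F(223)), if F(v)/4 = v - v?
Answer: -61058700311/64244 ≈ -9.5042e+5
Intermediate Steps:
F(v) = 0 (F(v) = 4*(v - v) = 4*0 = 0)
f(c, X) = -3*X (f(c, X) = (X*(-⅑))*27 = -X/9*27 = -3*X)
((167821 + 219128)*(158764 + f(-91, 323)) + 82856)/(-64244 + F(223)) = ((167821 + 219128)*(158764 - 3*323) + 82856)/(-64244 + 0) = (386949*(158764 - 969) + 82856)/(-64244) = (386949*157795 + 82856)*(-1/64244) = (61058617455 + 82856)*(-1/64244) = 61058700311*(-1/64244) = -61058700311/64244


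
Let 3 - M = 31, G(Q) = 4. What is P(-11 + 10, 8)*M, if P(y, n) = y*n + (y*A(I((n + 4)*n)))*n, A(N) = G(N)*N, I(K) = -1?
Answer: -672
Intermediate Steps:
M = -28 (M = 3 - 1*31 = 3 - 31 = -28)
A(N) = 4*N
P(y, n) = -3*n*y (P(y, n) = y*n + (y*(4*(-1)))*n = n*y + (y*(-4))*n = n*y + (-4*y)*n = n*y - 4*n*y = -3*n*y)
P(-11 + 10, 8)*M = -3*8*(-11 + 10)*(-28) = -3*8*(-1)*(-28) = 24*(-28) = -672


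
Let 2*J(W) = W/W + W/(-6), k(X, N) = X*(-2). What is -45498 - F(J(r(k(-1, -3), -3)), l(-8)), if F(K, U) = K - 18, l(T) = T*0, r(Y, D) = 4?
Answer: -272881/6 ≈ -45480.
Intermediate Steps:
k(X, N) = -2*X
J(W) = ½ - W/12 (J(W) = (W/W + W/(-6))/2 = (1 + W*(-⅙))/2 = (1 - W/6)/2 = ½ - W/12)
l(T) = 0
F(K, U) = -18 + K
-45498 - F(J(r(k(-1, -3), -3)), l(-8)) = -45498 - (-18 + (½ - 1/12*4)) = -45498 - (-18 + (½ - ⅓)) = -45498 - (-18 + ⅙) = -45498 - 1*(-107/6) = -45498 + 107/6 = -272881/6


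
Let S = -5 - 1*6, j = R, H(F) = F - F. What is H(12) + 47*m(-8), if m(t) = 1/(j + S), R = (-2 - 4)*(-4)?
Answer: 47/13 ≈ 3.6154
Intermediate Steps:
H(F) = 0
R = 24 (R = -6*(-4) = 24)
j = 24
S = -11 (S = -5 - 6 = -11)
m(t) = 1/13 (m(t) = 1/(24 - 11) = 1/13)
H(12) + 47*m(-8) = 0 + 47*(1/13) = 0 + 47/13 = 47/13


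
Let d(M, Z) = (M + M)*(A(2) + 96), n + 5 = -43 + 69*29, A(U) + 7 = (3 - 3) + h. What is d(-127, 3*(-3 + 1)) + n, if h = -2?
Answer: -20145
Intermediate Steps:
A(U) = -9 (A(U) = -7 + ((3 - 3) - 2) = -7 + (0 - 2) = -7 - 2 = -9)
n = 1953 (n = -5 + (-43 + 69*29) = -5 + (-43 + 2001) = -5 + 1958 = 1953)
d(M, Z) = 174*M (d(M, Z) = (M + M)*(-9 + 96) = (2*M)*87 = 174*M)
d(-127, 3*(-3 + 1)) + n = 174*(-127) + 1953 = -22098 + 1953 = -20145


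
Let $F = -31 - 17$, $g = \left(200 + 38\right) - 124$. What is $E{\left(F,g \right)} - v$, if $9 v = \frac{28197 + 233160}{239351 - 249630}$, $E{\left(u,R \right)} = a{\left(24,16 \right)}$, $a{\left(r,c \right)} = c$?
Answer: $\frac{580511}{30837} \approx 18.825$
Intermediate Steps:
$g = 114$ ($g = 238 - 124 = 114$)
$F = -48$
$E{\left(u,R \right)} = 16$
$v = - \frac{87119}{30837}$ ($v = \frac{\left(28197 + 233160\right) \frac{1}{239351 - 249630}}{9} = \frac{261357 \frac{1}{-10279}}{9} = \frac{261357 \left(- \frac{1}{10279}\right)}{9} = \frac{1}{9} \left(- \frac{261357}{10279}\right) = - \frac{87119}{30837} \approx -2.8251$)
$E{\left(F,g \right)} - v = 16 - - \frac{87119}{30837} = 16 + \frac{87119}{30837} = \frac{580511}{30837}$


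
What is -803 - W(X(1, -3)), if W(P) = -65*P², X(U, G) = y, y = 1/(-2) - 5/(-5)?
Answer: -3147/4 ≈ -786.75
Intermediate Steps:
y = ½ (y = 1*(-½) - 5*(-⅕) = -½ + 1 = ½ ≈ 0.50000)
X(U, G) = ½
-803 - W(X(1, -3)) = -803 - (-65)*(½)² = -803 - (-65)/4 = -803 - 1*(-65/4) = -803 + 65/4 = -3147/4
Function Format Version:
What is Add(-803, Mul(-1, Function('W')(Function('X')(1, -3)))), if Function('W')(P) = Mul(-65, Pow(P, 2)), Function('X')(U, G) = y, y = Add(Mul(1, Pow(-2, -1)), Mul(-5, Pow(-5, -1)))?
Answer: Rational(-3147, 4) ≈ -786.75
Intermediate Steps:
y = Rational(1, 2) (y = Add(Mul(1, Rational(-1, 2)), Mul(-5, Rational(-1, 5))) = Add(Rational(-1, 2), 1) = Rational(1, 2) ≈ 0.50000)
Function('X')(U, G) = Rational(1, 2)
Add(-803, Mul(-1, Function('W')(Function('X')(1, -3)))) = Add(-803, Mul(-1, Mul(-65, Pow(Rational(1, 2), 2)))) = Add(-803, Mul(-1, Mul(-65, Rational(1, 4)))) = Add(-803, Mul(-1, Rational(-65, 4))) = Add(-803, Rational(65, 4)) = Rational(-3147, 4)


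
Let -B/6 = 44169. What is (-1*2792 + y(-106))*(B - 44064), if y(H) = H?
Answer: 895708044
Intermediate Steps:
B = -265014 (B = -6*44169 = -265014)
(-1*2792 + y(-106))*(B - 44064) = (-1*2792 - 106)*(-265014 - 44064) = (-2792 - 106)*(-309078) = -2898*(-309078) = 895708044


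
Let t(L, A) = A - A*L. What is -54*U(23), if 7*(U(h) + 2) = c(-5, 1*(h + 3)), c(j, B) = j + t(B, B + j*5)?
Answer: 2376/7 ≈ 339.43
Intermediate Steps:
t(L, A) = A - A*L
c(j, B) = j + (1 - B)*(B + 5*j) (c(j, B) = j + (B + j*5)*(1 - B) = j + (B + 5*j)*(1 - B) = j + (1 - B)*(B + 5*j))
U(h) = -19/7 - (-22 + h)*(2 + h)/7 (U(h) = -2 + (-5 - (-1 + 1*(h + 3))*(1*(h + 3) + 5*(-5)))/7 = -2 + (-5 - (-1 + 1*(3 + h))*(1*(3 + h) - 25))/7 = -2 + (-5 - (-1 + (3 + h))*((3 + h) - 25))/7 = -2 + (-5 - (2 + h)*(-22 + h))/7 = -2 + (-5 - (-22 + h)*(2 + h))/7 = -2 + (-5/7 - (-22 + h)*(2 + h)/7) = -19/7 - (-22 + h)*(2 + h)/7)
-54*U(23) = -54*(25/7 - ⅐*23² + (20/7)*23) = -54*(25/7 - ⅐*529 + 460/7) = -54*(25/7 - 529/7 + 460/7) = -54*(-44/7) = 2376/7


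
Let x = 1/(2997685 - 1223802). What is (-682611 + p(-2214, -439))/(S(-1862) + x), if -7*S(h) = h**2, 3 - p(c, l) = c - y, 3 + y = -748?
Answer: 241654307207/175718011767 ≈ 1.3752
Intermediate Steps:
y = -751 (y = -3 - 748 = -751)
p(c, l) = -748 - c (p(c, l) = 3 - (c - 1*(-751)) = 3 - (c + 751) = 3 - (751 + c) = 3 + (-751 - c) = -748 - c)
x = 1/1773883 ≈ 5.6373e-7
S(h) = -h**2/7
(-682611 + p(-2214, -439))/(S(-1862) + x) = (-682611 + (-748 - 1*(-2214)))/(-1/7*(-1862)**2 + 1/1773883) = (-682611 + (-748 + 2214))/(-1/7*3467044 + 1/1773883) = (-682611 + 1466)/(-495292 + 1/1773883) = -681145/(-878590058835/1773883) = -681145*(-1773883/878590058835) = 241654307207/175718011767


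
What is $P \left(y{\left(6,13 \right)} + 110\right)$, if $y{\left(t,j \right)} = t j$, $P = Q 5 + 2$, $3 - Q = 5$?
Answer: $-1504$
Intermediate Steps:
$Q = -2$ ($Q = 3 - 5 = -2$)
$P = -8$ ($P = \left(-2\right) 5 + 2 = -10 + 2 = -8$)
$y{\left(t,j \right)} = j t$
$P \left(y{\left(6,13 \right)} + 110\right) = - 8 \left(13 \cdot 6 + 110\right) = - 8 \left(78 + 110\right) = \left(-8\right) 188 = -1504$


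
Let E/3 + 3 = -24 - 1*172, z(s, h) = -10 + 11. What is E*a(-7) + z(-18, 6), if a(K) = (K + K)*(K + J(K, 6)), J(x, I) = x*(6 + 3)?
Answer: -585059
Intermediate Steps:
z(s, h) = 1
J(x, I) = 9*x (J(x, I) = x*9 = 9*x)
a(K) = 20*K² (a(K) = (K + K)*(K + 9*K) = (2*K)*(10*K) = 20*K²)
E = -597 (E = -9 + 3*(-24 - 1*172) = -9 + 3*(-24 - 172) = -9 + 3*(-196) = -9 - 588 = -597)
E*a(-7) + z(-18, 6) = -11940*(-7)² + 1 = -11940*49 + 1 = -597*980 + 1 = -585060 + 1 = -585059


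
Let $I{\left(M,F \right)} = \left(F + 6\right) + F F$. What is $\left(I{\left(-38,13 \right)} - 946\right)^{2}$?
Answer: $574564$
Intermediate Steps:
$I{\left(M,F \right)} = 6 + F + F^{2}$ ($I{\left(M,F \right)} = \left(6 + F\right) + F^{2} = 6 + F + F^{2}$)
$\left(I{\left(-38,13 \right)} - 946\right)^{2} = \left(\left(6 + 13 + 13^{2}\right) - 946\right)^{2} = \left(\left(6 + 13 + 169\right) - 946\right)^{2} = \left(188 - 946\right)^{2} = \left(-758\right)^{2} = 574564$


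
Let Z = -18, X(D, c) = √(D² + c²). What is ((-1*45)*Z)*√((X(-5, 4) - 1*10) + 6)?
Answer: 810*√(-4 + √41) ≈ 1255.7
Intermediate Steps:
((-1*45)*Z)*√((X(-5, 4) - 1*10) + 6) = (-1*45*(-18))*√((√((-5)² + 4²) - 1*10) + 6) = (-45*(-18))*√((√(25 + 16) - 10) + 6) = 810*√((√41 - 10) + 6) = 810*√((-10 + √41) + 6) = 810*√(-4 + √41)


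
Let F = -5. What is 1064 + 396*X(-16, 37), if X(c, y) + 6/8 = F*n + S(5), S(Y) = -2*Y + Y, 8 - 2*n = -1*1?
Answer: -10123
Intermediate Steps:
n = 9/2 (n = 4 - (-1)/2 = 4 - 1/2*(-1) = 4 + 1/2 = 9/2 ≈ 4.5000)
S(Y) = -Y
X(c, y) = -113/4 (X(c, y) = -3/4 + (-5*9/2 - 1*5) = -3/4 + (-45/2 - 5) = -3/4 - 55/2 = -113/4)
1064 + 396*X(-16, 37) = 1064 + 396*(-113/4) = 1064 - 11187 = -10123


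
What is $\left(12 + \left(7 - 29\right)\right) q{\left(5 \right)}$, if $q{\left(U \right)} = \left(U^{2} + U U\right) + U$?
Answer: $-550$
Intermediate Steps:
$q{\left(U \right)} = U + 2 U^{2}$ ($q{\left(U \right)} = \left(U^{2} + U^{2}\right) + U = 2 U^{2} + U = U + 2 U^{2}$)
$\left(12 + \left(7 - 29\right)\right) q{\left(5 \right)} = \left(12 + \left(7 - 29\right)\right) 5 \left(1 + 2 \cdot 5\right) = \left(12 - 22\right) 5 \left(1 + 10\right) = - 10 \cdot 5 \cdot 11 = \left(-10\right) 55 = -550$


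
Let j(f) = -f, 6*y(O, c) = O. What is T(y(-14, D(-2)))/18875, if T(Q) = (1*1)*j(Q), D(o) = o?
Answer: 7/56625 ≈ 0.00012362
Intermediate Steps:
y(O, c) = O/6
T(Q) = -Q (T(Q) = (1*1)*(-Q) = 1*(-Q) = -Q)
T(y(-14, D(-2)))/18875 = -(-14)/6/18875 = -1*(-7/3)*(1/18875) = (7/3)*(1/18875) = 7/56625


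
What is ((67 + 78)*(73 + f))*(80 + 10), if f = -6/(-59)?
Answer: 56284650/59 ≈ 9.5398e+5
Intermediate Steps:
f = 6/59 (f = -6*(-1/59) = 6/59 ≈ 0.10169)
((67 + 78)*(73 + f))*(80 + 10) = ((67 + 78)*(73 + 6/59))*(80 + 10) = (145*(4313/59))*90 = (625385/59)*90 = 56284650/59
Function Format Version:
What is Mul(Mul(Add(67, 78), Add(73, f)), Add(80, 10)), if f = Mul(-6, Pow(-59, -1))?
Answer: Rational(56284650, 59) ≈ 9.5398e+5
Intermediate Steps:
f = Rational(6, 59) (f = Mul(-6, Rational(-1, 59)) = Rational(6, 59) ≈ 0.10169)
Mul(Mul(Add(67, 78), Add(73, f)), Add(80, 10)) = Mul(Mul(Add(67, 78), Add(73, Rational(6, 59))), Add(80, 10)) = Mul(Mul(145, Rational(4313, 59)), 90) = Mul(Rational(625385, 59), 90) = Rational(56284650, 59)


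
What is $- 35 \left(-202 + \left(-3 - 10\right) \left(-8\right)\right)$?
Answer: $3430$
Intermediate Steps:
$- 35 \left(-202 + \left(-3 - 10\right) \left(-8\right)\right) = - 35 \left(-202 - -104\right) = - 35 \left(-202 + 104\right) = \left(-35\right) \left(-98\right) = 3430$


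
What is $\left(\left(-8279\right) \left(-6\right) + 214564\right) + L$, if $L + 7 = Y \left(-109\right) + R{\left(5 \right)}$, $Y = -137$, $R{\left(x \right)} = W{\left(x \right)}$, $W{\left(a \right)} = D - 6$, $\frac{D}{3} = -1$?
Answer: $279155$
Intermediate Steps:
$D = -3$ ($D = 3 \left(-1\right) = -3$)
$W{\left(a \right)} = -9$ ($W{\left(a \right)} = -3 - 6 = -9$)
$R{\left(x \right)} = -9$
$L = 14917$ ($L = -7 - -14924 = -7 + \left(14933 - 9\right) = -7 + 14924 = 14917$)
$\left(\left(-8279\right) \left(-6\right) + 214564\right) + L = \left(\left(-8279\right) \left(-6\right) + 214564\right) + 14917 = \left(49674 + 214564\right) + 14917 = 264238 + 14917 = 279155$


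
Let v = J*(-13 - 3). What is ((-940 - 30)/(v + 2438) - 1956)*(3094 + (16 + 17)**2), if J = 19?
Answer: -90022343/11 ≈ -8.1838e+6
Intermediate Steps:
v = -304 (v = 19*(-13 - 3) = 19*(-16) = -304)
((-940 - 30)/(v + 2438) - 1956)*(3094 + (16 + 17)**2) = ((-940 - 30)/(-304 + 2438) - 1956)*(3094 + (16 + 17)**2) = (-970/2134 - 1956)*(3094 + 33**2) = (-970*1/2134 - 1956)*(3094 + 1089) = (-5/11 - 1956)*4183 = -21521/11*4183 = -90022343/11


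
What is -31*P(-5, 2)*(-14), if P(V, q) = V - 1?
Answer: -2604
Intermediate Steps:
P(V, q) = -1 + V
-31*P(-5, 2)*(-14) = -31*(-1 - 5)*(-14) = -31*(-6)*(-14) = 186*(-14) = -2604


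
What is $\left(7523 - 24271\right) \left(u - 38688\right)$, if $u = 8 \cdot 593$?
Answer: $568494112$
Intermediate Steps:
$u = 4744$
$\left(7523 - 24271\right) \left(u - 38688\right) = \left(7523 - 24271\right) \left(4744 - 38688\right) = \left(-16748\right) \left(-33944\right) = 568494112$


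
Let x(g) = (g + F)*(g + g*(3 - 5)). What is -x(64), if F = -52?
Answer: 768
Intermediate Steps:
x(g) = -g*(-52 + g) (x(g) = (g - 52)*(g + g*(3 - 5)) = (-52 + g)*(g + g*(-2)) = (-52 + g)*(g - 2*g) = (-52 + g)*(-g) = -g*(-52 + g))
-x(64) = -64*(52 - 1*64) = -64*(52 - 64) = -64*(-12) = -1*(-768) = 768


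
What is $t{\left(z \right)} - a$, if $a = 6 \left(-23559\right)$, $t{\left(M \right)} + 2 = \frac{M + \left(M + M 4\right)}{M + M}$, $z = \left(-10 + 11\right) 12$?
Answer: $141355$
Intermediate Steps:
$z = 12$ ($z = 1 \cdot 12 = 12$)
$t{\left(M \right)} = 1$ ($t{\left(M \right)} = -2 + \frac{M + \left(M + M 4\right)}{M + M} = -2 + \frac{M + \left(M + 4 M\right)}{2 M} = -2 + \left(M + 5 M\right) \frac{1}{2 M} = -2 + 6 M \frac{1}{2 M} = -2 + 3 = 1$)
$a = -141354$
$t{\left(z \right)} - a = 1 - -141354 = 1 + 141354 = 141355$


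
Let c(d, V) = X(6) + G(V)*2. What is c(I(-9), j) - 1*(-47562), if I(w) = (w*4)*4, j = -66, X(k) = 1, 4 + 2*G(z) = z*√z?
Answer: 47559 - 66*I*√66 ≈ 47559.0 - 536.19*I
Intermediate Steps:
G(z) = -2 + z^(3/2)/2 (G(z) = -2 + (z*√z)/2 = -2 + z^(3/2)/2)
I(w) = 16*w (I(w) = (4*w)*4 = 16*w)
c(d, V) = -3 + V^(3/2) (c(d, V) = 1 + (-2 + V^(3/2)/2)*2 = 1 + (-4 + V^(3/2)) = -3 + V^(3/2))
c(I(-9), j) - 1*(-47562) = (-3 + (-66)^(3/2)) - 1*(-47562) = (-3 - 66*I*√66) + 47562 = 47559 - 66*I*√66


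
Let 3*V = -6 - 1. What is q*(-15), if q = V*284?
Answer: 9940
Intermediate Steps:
V = -7/3 (V = (-6 - 1)/3 = (⅓)*(-7) = -7/3 ≈ -2.3333)
q = -1988/3 (q = -7/3*284 = -1988/3 ≈ -662.67)
q*(-15) = -1988/3*(-15) = 9940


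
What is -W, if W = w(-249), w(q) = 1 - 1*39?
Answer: 38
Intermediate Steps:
w(q) = -38 (w(q) = 1 - 39 = -38)
W = -38
-W = -1*(-38) = 38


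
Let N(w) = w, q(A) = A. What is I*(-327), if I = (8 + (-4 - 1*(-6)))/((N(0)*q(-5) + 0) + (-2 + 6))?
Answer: -1635/2 ≈ -817.50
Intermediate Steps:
I = 5/2 (I = (8 + (-4 - 1*(-6)))/((0*(-5) + 0) + (-2 + 6)) = (8 + (-4 + 6))/((0 + 0) + 4) = (8 + 2)/(0 + 4) = 10/4 = 10*(¼) = 5/2 ≈ 2.5000)
I*(-327) = (5/2)*(-327) = -1635/2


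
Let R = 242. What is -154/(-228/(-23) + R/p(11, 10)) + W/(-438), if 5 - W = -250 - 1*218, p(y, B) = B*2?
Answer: -17908759/2217594 ≈ -8.0758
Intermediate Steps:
p(y, B) = 2*B
W = 473 (W = 5 - (-250 - 1*218) = 5 - (-250 - 218) = 5 - 1*(-468) = 5 + 468 = 473)
-154/(-228/(-23) + R/p(11, 10)) + W/(-438) = -154/(-228/(-23) + 242/((2*10))) + 473/(-438) = -154/(-228*(-1/23) + 242/20) + 473*(-1/438) = -154/(228/23 + 242*(1/20)) - 473/438 = -154/(228/23 + 121/10) - 473/438 = -154/5063/230 - 473/438 = -154*230/5063 - 473/438 = -35420/5063 - 473/438 = -17908759/2217594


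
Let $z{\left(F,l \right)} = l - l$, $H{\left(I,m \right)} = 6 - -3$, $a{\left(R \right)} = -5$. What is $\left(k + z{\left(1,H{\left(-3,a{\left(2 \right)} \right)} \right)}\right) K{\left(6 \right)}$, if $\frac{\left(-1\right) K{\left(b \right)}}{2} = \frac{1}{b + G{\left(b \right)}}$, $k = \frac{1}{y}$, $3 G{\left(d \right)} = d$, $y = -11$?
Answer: $\frac{1}{44} \approx 0.022727$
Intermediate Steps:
$G{\left(d \right)} = \frac{d}{3}$
$H{\left(I,m \right)} = 9$ ($H{\left(I,m \right)} = 6 + 3 = 9$)
$k = - \frac{1}{11}$ ($k = \frac{1}{-11} = - \frac{1}{11} \approx -0.090909$)
$z{\left(F,l \right)} = 0$
$K{\left(b \right)} = - \frac{3}{2 b}$ ($K{\left(b \right)} = - \frac{2}{b + \frac{b}{3}} = - \frac{2}{\frac{4}{3} b} = - 2 \frac{3}{4 b} = - \frac{3}{2 b}$)
$\left(k + z{\left(1,H{\left(-3,a{\left(2 \right)} \right)} \right)}\right) K{\left(6 \right)} = \left(- \frac{1}{11} + 0\right) \left(- \frac{3}{2 \cdot 6}\right) = - \frac{\left(- \frac{3}{2}\right) \frac{1}{6}}{11} = \left(- \frac{1}{11}\right) \left(- \frac{1}{4}\right) = \frac{1}{44}$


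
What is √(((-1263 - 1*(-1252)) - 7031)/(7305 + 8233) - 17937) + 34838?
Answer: 34838 + I*√1082657338906/7769 ≈ 34838.0 + 133.93*I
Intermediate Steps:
√(((-1263 - 1*(-1252)) - 7031)/(7305 + 8233) - 17937) + 34838 = √(((-1263 + 1252) - 7031)/15538 - 17937) + 34838 = √((-11 - 7031)*(1/15538) - 17937) + 34838 = √(-7042*1/15538 - 17937) + 34838 = √(-3521/7769 - 17937) + 34838 = √(-139356074/7769) + 34838 = I*√1082657338906/7769 + 34838 = 34838 + I*√1082657338906/7769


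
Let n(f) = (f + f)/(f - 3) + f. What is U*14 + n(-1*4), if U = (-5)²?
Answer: 2430/7 ≈ 347.14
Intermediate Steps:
U = 25
n(f) = f + 2*f/(-3 + f) (n(f) = (2*f)/(-3 + f) + f = 2*f/(-3 + f) + f = f + 2*f/(-3 + f))
U*14 + n(-1*4) = 25*14 + (-1*4)*(-1 - 1*4)/(-3 - 1*4) = 350 - 4*(-1 - 4)/(-3 - 4) = 350 - 4*(-5)/(-7) = 350 - 4*(-⅐)*(-5) = 350 - 20/7 = 2430/7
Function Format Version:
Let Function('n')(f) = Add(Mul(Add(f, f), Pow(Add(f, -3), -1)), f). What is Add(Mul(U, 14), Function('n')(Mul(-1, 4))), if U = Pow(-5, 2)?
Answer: Rational(2430, 7) ≈ 347.14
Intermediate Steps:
U = 25
Function('n')(f) = Add(f, Mul(2, f, Pow(Add(-3, f), -1))) (Function('n')(f) = Add(Mul(Mul(2, f), Pow(Add(-3, f), -1)), f) = Add(Mul(2, f, Pow(Add(-3, f), -1)), f) = Add(f, Mul(2, f, Pow(Add(-3, f), -1))))
Add(Mul(U, 14), Function('n')(Mul(-1, 4))) = Add(Mul(25, 14), Mul(Mul(-1, 4), Pow(Add(-3, Mul(-1, 4)), -1), Add(-1, Mul(-1, 4)))) = Add(350, Mul(-4, Pow(Add(-3, -4), -1), Add(-1, -4))) = Add(350, Mul(-4, Pow(-7, -1), -5)) = Add(350, Mul(-4, Rational(-1, 7), -5)) = Add(350, Rational(-20, 7)) = Rational(2430, 7)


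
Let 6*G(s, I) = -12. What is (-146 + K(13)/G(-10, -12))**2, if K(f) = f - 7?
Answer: 22201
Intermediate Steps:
K(f) = -7 + f
G(s, I) = -2 (G(s, I) = (1/6)*(-12) = -2)
(-146 + K(13)/G(-10, -12))**2 = (-146 + (-7 + 13)/(-2))**2 = (-146 + 6*(-1/2))**2 = (-146 - 3)**2 = (-149)**2 = 22201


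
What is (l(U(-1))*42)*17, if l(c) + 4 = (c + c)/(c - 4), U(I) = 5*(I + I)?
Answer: -1836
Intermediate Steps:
U(I) = 10*I (U(I) = 5*(2*I) = 10*I)
l(c) = -4 + 2*c/(-4 + c) (l(c) = -4 + (c + c)/(c - 4) = -4 + (2*c)/(-4 + c) = -4 + 2*c/(-4 + c))
(l(U(-1))*42)*17 = ((2*(8 - 10*(-1))/(-4 + 10*(-1)))*42)*17 = ((2*(8 - 1*(-10))/(-4 - 10))*42)*17 = ((2*(8 + 10)/(-14))*42)*17 = ((2*(-1/14)*18)*42)*17 = -18/7*42*17 = -108*17 = -1836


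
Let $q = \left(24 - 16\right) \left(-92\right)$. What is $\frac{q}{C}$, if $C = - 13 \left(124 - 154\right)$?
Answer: $- \frac{368}{195} \approx -1.8872$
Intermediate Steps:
$C = 390$ ($C = \left(-13\right) \left(-30\right) = 390$)
$q = -736$ ($q = 8 \left(-92\right) = -736$)
$\frac{q}{C} = - \frac{736}{390} = \left(-736\right) \frac{1}{390} = - \frac{368}{195}$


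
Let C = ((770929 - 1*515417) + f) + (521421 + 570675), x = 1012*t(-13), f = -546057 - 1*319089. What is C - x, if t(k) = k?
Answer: 495618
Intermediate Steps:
f = -865146 (f = -546057 - 319089 = -865146)
x = -13156 (x = 1012*(-13) = -13156)
C = 482462 (C = ((770929 - 1*515417) - 865146) + (521421 + 570675) = ((770929 - 515417) - 865146) + 1092096 = (255512 - 865146) + 1092096 = -609634 + 1092096 = 482462)
C - x = 482462 - 1*(-13156) = 482462 + 13156 = 495618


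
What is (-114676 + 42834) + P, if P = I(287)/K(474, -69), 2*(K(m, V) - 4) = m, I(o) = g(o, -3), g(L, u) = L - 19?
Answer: -17313654/241 ≈ -71841.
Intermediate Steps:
g(L, u) = -19 + L
I(o) = -19 + o
K(m, V) = 4 + m/2
P = 268/241 (P = (-19 + 287)/(4 + (1/2)*474) = 268/(4 + 237) = 268/241 ≈ 1.1120)
(-114676 + 42834) + P = (-114676 + 42834) + 268/241 = -71842 + 268/241 = -17313654/241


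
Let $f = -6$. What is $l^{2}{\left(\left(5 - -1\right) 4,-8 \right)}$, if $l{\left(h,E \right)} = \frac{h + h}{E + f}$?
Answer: $\frac{576}{49} \approx 11.755$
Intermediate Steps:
$l{\left(h,E \right)} = \frac{2 h}{-6 + E}$ ($l{\left(h,E \right)} = \frac{h + h}{E - 6} = \frac{2 h}{-6 + E}$)
$l^{2}{\left(\left(5 - -1\right) 4,-8 \right)} = \left(\frac{2 \left(5 - -1\right) 4}{-6 - 8}\right)^{2} = \left(\frac{2 \left(5 + 1\right) 4}{-14}\right)^{2} = \left(2 \cdot 6 \cdot 4 \left(- \frac{1}{14}\right)\right)^{2} = \left(2 \cdot 24 \left(- \frac{1}{14}\right)\right)^{2} = \left(- \frac{24}{7}\right)^{2} = \frac{576}{49}$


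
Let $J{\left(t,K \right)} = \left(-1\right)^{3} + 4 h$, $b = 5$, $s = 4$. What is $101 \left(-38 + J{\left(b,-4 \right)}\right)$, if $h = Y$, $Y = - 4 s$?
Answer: $-10403$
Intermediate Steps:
$Y = -16$ ($Y = \left(-4\right) 4 = -16$)
$h = -16$
$J{\left(t,K \right)} = -65$ ($J{\left(t,K \right)} = \left(-1\right)^{3} + 4 \left(-16\right) = -1 - 64 = -65$)
$101 \left(-38 + J{\left(b,-4 \right)}\right) = 101 \left(-38 - 65\right) = 101 \left(-103\right) = -10403$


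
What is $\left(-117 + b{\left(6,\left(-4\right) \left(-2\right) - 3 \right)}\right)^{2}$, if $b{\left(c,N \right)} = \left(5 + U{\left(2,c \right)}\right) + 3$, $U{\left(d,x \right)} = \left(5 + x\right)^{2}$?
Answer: $144$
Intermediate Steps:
$b{\left(c,N \right)} = 8 + \left(5 + c\right)^{2}$ ($b{\left(c,N \right)} = \left(5 + \left(5 + c\right)^{2}\right) + 3 = 8 + \left(5 + c\right)^{2}$)
$\left(-117 + b{\left(6,\left(-4\right) \left(-2\right) - 3 \right)}\right)^{2} = \left(-117 + \left(8 + \left(5 + 6\right)^{2}\right)\right)^{2} = \left(-117 + \left(8 + 11^{2}\right)\right)^{2} = \left(-117 + \left(8 + 121\right)\right)^{2} = \left(-117 + 129\right)^{2} = 12^{2} = 144$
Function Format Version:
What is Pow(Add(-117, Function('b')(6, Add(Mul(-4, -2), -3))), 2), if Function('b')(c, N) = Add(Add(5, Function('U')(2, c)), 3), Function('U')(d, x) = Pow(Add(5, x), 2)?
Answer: 144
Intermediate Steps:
Function('b')(c, N) = Add(8, Pow(Add(5, c), 2)) (Function('b')(c, N) = Add(Add(5, Pow(Add(5, c), 2)), 3) = Add(8, Pow(Add(5, c), 2)))
Pow(Add(-117, Function('b')(6, Add(Mul(-4, -2), -3))), 2) = Pow(Add(-117, Add(8, Pow(Add(5, 6), 2))), 2) = Pow(Add(-117, Add(8, Pow(11, 2))), 2) = Pow(Add(-117, Add(8, 121)), 2) = Pow(Add(-117, 129), 2) = Pow(12, 2) = 144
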